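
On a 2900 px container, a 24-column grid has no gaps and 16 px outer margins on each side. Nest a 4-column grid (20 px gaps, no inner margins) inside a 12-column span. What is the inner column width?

343.5 px

Take off 32 px of margins, leaving 2868 px.
24c = 2868 → c = 119.5 px.
With no gaps, 12 columns span 12·119.5 = 1434 px.
4 columns + 3 gaps: 4d + 3·20 = 1434.
4d = 1434 − 60 = 1374, so d = 343.5 px.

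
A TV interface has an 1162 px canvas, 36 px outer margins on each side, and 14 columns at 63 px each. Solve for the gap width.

Inside the margins: 1162 − 72 = 1090 px.
14·63 + 13g = 1090 → 13g = 208 → g = 16 px.

16 px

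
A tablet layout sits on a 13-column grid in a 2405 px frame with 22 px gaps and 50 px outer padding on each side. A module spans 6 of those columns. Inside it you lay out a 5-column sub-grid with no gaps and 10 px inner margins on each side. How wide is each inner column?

Subtract both margins: 2405 − 2·50 = 2305 px.
13c + 12·22 = 2305 → 13c = 2041 → c = 157 px.
6 columns plus 5 gaps: 942 + 110 = 1052 px.
Inner content = 1052 − 2·10 = 1032 px.
With no gaps, each column is 1032/5 = 206.4 px.

206.4 px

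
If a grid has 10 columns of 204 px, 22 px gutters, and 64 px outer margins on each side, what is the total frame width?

2366 px

Total width: 2·64 + 10·204 + 9·22 = 2366 px.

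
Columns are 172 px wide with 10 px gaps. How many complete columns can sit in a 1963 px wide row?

10 columns: 10·172 + 9·10 = 1810 px ≤ 1963.
11 columns: 1992 px > 1963. So 10.

10 columns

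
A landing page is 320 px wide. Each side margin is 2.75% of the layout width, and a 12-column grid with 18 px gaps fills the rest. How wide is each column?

8.7 px

Each margin = 2.75% of 320 = 8.8 px; content = 320 − 2·8.8 = 302.4 px.
302.4 − 11·18 = 104.4; ÷12 gives c = 8.7 px.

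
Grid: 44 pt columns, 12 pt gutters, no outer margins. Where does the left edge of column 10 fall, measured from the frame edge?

No margin, so column 10 starts at 9·(column + gutter) = 9·56 = 504 pt.

504 pt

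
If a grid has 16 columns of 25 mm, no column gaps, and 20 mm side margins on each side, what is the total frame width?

440 mm

Total width: 2·20 + 16·25 = 440 mm.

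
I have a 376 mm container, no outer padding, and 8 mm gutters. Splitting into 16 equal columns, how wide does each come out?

Subtracting 15 gutters of 8 leaves 256 for 16 columns, so c = 16 mm.

16 mm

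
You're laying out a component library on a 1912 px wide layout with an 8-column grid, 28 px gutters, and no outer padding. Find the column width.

214.5 px

8 columns + 7 gutters: 8c + 7·28 = 1912.
8c = 1912 − 196 = 1716, so c = 214.5 px.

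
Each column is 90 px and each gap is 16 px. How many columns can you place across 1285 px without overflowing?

12 columns

k columns need k·90 + (k−1)·16 = k·106 − 16.
k·106 − 16 ≤ 1285 → k ≤ 1301 / 106 ≈ 12.27, so k = 12.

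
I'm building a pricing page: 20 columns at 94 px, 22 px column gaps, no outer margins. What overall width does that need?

2298 px

Total width: 20·94 + 19·22 = 2298 px.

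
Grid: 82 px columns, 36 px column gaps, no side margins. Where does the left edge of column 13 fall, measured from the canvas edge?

1416 px

Each column+gutter stride is 118 px; with no margin, 12 of them is 1416 px.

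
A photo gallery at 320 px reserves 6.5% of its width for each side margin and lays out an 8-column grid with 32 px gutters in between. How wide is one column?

Margins: 6.5% × 320 = 20.8 px each, so content = 320 − 41.6 = 278.4 px.
8c + 7·32 = 278.4 → 8c = 54.4 → c = 6.8 px.

6.8 px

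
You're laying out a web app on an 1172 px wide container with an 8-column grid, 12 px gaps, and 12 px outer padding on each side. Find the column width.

133 px

Subtract both margins: 1172 − 2·12 = 1148 px.
Subtracting 7 gaps of 12 leaves 1064 for 8 columns, so c = 133 px.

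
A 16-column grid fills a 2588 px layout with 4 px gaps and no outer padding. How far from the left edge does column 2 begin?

Subtracting 15 gaps of 4 leaves 2528 for 16 columns, so c = 158 px.
No margin, so column 2 starts at 1·(column + gutter) = 1·162 = 162 px.

162 px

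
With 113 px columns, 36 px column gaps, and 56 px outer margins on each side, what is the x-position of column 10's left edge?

1397 px

Column 10 starts at margin + 9·(column + gutter) = 56 + 9·149 = 1397 px.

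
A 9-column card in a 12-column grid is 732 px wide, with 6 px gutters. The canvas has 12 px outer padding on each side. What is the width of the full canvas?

9 columns + 8 gutters: 9c + 8·6 = 732.
9c = 732 − 48 = 684, so c = 76 px.
Total width: 2·12 + 12·76 + 11·6 = 1002 px.

1002 px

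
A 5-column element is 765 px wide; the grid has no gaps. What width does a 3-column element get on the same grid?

459 px

With no gaps, each column is 765/5 = 153 px.
3-column span = 3·153 = 459 px.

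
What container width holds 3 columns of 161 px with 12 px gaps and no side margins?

507 px

Summing: 483 + 24 = 507 px.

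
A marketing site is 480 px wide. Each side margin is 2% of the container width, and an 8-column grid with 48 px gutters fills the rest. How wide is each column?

15.6 px

Each margin = 2% of 480 = 9.6 px; content = 480 − 2·9.6 = 460.8 px.
8c + 7·48 = 460.8 → 8c = 124.8 → c = 15.6 px.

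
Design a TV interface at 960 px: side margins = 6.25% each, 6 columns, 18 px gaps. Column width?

125 px

Margins: 6.25% × 960 = 60 px each, so content = 960 − 120 = 840 px.
6 columns + 5 gaps: 6c + 5·18 = 840.
6c = 840 − 90 = 750, so c = 125 px.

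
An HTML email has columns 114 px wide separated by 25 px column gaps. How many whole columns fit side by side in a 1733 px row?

12 columns

12 columns: 12·114 + 11·25 = 1643 px ≤ 1733.
13 columns: 1782 px > 1733. So 12.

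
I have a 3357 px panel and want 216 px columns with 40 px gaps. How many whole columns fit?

13 columns

k columns need k·216 + (k−1)·40 = k·256 − 40.
k·256 − 40 ≤ 3357 → k ≤ 3397 / 256 ≈ 13.27, so k = 13.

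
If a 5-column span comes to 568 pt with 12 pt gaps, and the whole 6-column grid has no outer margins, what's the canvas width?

5c + 4·12 = 568 → 5c = 520 → c = 104 pt.
Total width: 6·104 + 5·12 = 684 pt.

684 pt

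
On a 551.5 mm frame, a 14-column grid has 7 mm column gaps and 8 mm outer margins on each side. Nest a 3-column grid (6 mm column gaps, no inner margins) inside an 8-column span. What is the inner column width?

Subtract both margins: 551.5 − 2·8 = 535.5 mm.
Subtracting 13 column gaps of 7 leaves 444.5 for 14 columns, so c = 31.75 mm.
8 columns plus 7 column gaps: 254 + 49 = 303 mm.
Subtracting 2 column gaps of 6 leaves 291 for 3 columns, so d = 97 mm.

97 mm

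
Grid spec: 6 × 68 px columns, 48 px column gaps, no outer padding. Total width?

Summing: 408 + 240 = 648 px.

648 px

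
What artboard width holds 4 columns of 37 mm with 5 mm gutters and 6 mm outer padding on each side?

175 mm

Adding margins, columns and gutters: 12 + 148 + 15 = 175 mm.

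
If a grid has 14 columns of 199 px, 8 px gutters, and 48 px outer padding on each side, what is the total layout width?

Total width: 2·48 + 14·199 + 13·8 = 2986 px.

2986 px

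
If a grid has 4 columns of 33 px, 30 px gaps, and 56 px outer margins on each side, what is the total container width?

334 px

Container = 2·56 + 4·33 + 3·30 = 112 + 132 + 90 = 334 px.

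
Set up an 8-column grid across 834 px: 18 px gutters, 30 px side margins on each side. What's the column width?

Content width = 834 − 2·30 = 774 px.
Subtracting 7 gutters of 18 leaves 648 for 8 columns, so c = 81 px.

81 px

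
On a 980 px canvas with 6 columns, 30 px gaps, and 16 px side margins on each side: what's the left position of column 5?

668 px

Subtract both margins: 980 − 2·16 = 948 px.
6 columns + 5 gaps: 6c + 5·30 = 948.
6c = 948 − 150 = 798, so c = 133 px.
Column 5 starts at margin + 4·(column + gutter) = 16 + 4·163 = 668 px.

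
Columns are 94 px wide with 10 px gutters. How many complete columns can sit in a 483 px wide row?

4 columns

k columns need k·94 + (k−1)·10 = k·104 − 10.
k·104 − 10 ≤ 483 → k ≤ 493 / 104 ≈ 4.74, so k = 4.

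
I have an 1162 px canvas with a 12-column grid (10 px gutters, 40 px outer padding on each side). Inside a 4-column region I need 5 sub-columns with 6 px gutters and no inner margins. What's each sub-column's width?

66 px

Inside the margins: 1162 − 80 = 1082 px.
1082 − 11·10 = 972; ÷12 gives c = 81 px.
Span of 4: 4·81 + 3·10 = 324 + 30 = 354 px.
5d + 4·6 = 354 → 5d = 330 → d = 66 px.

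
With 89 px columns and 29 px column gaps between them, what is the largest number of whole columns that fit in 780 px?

6 columns: 6·89 + 5·29 = 679 px ≤ 780.
7 columns: 797 px > 780. So 6.

6 columns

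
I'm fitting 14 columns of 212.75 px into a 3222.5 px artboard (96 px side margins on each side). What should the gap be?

4 px

Take off 192 px of margins, leaving 3030.5 px.
14 columns take 14·212.75 = 2978.5 px; remaining 52 splits into 13 gaps.
g = 52 / 13 = 4 px.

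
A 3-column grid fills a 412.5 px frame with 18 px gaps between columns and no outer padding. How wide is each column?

125.5 px

3c + 2·18 = 412.5 → 3c = 376.5 → c = 125.5 px.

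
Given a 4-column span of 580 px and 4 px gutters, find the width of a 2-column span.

288 px

Subtracting 3 gutters of 4 leaves 568 for 4 columns, so c = 142 px.
2 columns plus 1 gutter: 284 + 4 = 288 px.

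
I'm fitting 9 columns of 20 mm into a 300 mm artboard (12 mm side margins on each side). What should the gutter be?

Subtract both margins: 300 − 2·12 = 276 mm.
Columns use 180 mm, leaving 96 mm across 8 gutters = 12 mm each.

12 mm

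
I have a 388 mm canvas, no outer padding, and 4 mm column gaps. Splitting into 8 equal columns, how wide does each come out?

45 mm

8c + 7·4 = 388 → 8c = 360 → c = 45 mm.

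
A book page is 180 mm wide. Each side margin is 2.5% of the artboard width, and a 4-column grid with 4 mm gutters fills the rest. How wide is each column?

Margins: 2.5% × 180 = 4.5 mm each, so content = 180 − 9 = 171 mm.
4 columns + 3 gutters: 4c + 3·4 = 171.
4c = 171 − 12 = 159, so c = 39.75 mm.

39.75 mm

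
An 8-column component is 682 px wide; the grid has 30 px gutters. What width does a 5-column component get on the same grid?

8 columns + 7 gutters: 8c + 7·30 = 682.
8c = 682 − 210 = 472, so c = 59 px.
Span of 5: 5·59 + 4·30 = 295 + 120 = 415 px.

415 px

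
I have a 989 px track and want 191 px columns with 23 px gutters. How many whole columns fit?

k columns need k·191 + (k−1)·23 = k·214 − 23.
k·214 − 23 ≤ 989 → k ≤ 1012 / 214 ≈ 4.73, so k = 4.

4 columns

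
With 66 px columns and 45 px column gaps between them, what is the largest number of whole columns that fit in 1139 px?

10 columns

Each extra column adds 66 + 45 = 111 px.
(1139 + 45) / 111 = 10.67, so 10 columns fit.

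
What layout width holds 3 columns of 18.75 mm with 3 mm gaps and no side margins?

Layout = 3·18.75 + 2·3 = 56.25 + 6 = 62.25 mm.

62.25 mm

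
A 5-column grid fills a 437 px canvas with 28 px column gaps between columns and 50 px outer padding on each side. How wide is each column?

Take off 100 px of margins, leaving 337 px.
337 − 4·28 = 225; ÷5 gives c = 45 px.

45 px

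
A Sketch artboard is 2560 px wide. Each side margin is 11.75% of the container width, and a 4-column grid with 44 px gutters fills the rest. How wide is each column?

2560 × (1 − 2·11.75%) = 2560 × 76.5% = 1958.4 px for the columns.
4 columns + 3 gutters: 4c + 3·44 = 1958.4.
4c = 1958.4 − 132 = 1826.4, so c = 456.6 px.

456.6 px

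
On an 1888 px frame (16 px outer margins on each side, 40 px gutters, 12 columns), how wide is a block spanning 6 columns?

908 px

Subtract both margins: 1888 − 2·16 = 1856 px.
Subtracting 11 gutters of 40 leaves 1416 for 12 columns, so c = 118 px.
6-column span = 6·118 + 5·40 = 908 px.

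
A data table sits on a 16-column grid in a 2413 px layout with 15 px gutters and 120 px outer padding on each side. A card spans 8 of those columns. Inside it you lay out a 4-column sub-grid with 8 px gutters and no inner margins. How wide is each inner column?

263.75 px

Inside the margins: 2413 − 240 = 2173 px.
16c + 15·15 = 2173 → 16c = 1948 → c = 121.75 px.
8 columns plus 7 gutters: 974 + 105 = 1079 px.
4 columns + 3 gutters: 4d + 3·8 = 1079.
4d = 1079 − 24 = 1055, so d = 263.75 px.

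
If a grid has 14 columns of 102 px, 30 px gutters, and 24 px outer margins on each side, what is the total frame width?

Total width: 2·24 + 14·102 + 13·30 = 1866 px.

1866 px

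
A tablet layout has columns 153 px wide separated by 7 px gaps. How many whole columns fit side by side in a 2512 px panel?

15 columns

15 columns: 15·153 + 14·7 = 2393 px ≤ 2512.
16 columns: 2553 px > 2512. So 15.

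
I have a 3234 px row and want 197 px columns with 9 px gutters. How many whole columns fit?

15 columns

15 columns: 15·197 + 14·9 = 3081 px ≤ 3234.
16 columns: 3287 px > 3234. So 15.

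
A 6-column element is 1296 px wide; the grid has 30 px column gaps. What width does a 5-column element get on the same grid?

1075 px

Subtracting 5 column gaps of 30 leaves 1146 for 6 columns, so c = 191 px.
5-column span = 5·191 + 4·30 = 1075 px.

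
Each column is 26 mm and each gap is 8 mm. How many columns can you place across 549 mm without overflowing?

k columns need k·26 + (k−1)·8 = k·34 − 8.
k·34 − 8 ≤ 549 → k ≤ 557 / 34 ≈ 16.38, so k = 16.

16 columns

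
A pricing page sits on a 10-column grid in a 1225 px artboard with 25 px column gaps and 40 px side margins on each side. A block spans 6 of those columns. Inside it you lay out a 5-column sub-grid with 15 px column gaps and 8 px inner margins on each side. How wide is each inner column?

120.2 px

Inside the margins: 1225 − 80 = 1145 px.
1145 − 9·25 = 920; ÷10 gives c = 92 px.
6 columns plus 5 column gaps: 552 + 125 = 677 px.
Inner content = 677 − 2·8 = 661 px.
5 columns + 4 column gaps: 5d + 4·15 = 661.
5d = 661 − 60 = 601, so d = 120.2 px.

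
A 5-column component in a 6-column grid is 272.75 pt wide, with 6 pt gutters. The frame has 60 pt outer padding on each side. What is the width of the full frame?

5 columns + 4 gutters: 5c + 4·6 = 272.75.
5c = 272.75 − 24 = 248.75, so c = 49.75 pt.
Total width: 2·60 + 6·49.75 + 5·6 = 448.5 pt.

448.5 pt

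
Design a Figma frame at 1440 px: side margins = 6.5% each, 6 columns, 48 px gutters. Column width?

168.8 px

1440 × (1 − 2·6.5%) = 1440 × 87% = 1252.8 px for the columns.
1252.8 − 5·48 = 1012.8; ÷6 gives c = 168.8 px.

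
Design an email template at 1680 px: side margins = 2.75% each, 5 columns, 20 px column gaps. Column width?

301.52 px

Margins: 2.75% × 1680 = 46.2 px each, so content = 1680 − 92.4 = 1587.6 px.
5c + 4·20 = 1587.6 → 5c = 1507.6 → c = 301.52 px.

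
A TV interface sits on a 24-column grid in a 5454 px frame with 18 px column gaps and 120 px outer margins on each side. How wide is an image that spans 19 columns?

Subtract both margins: 5454 − 2·120 = 5214 px.
24c + 23·18 = 5214 → 24c = 4800 → c = 200 px.
19 columns plus 18 column gaps: 3800 + 324 = 4124 px.

4124 px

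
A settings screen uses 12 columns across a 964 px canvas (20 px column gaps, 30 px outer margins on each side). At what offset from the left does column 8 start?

Content = 964 − 2·30 = 904 px.
Subtracting 11 column gaps of 20 leaves 684 for 12 columns, so c = 57 px.
Before column 8: the margin + 7 columns + 7 column gaps.
Offset = 30 + 7·(57 + 20) = 30 + 539 = 569 px.

569 px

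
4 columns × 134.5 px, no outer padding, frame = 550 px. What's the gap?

4 columns take 4·134.5 = 538 px; remaining 12 splits into 3 gaps.
g = 12 / 3 = 4 px.

4 px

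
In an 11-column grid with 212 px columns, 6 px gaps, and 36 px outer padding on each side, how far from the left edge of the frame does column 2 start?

254 px

Before column 2: the margin + 1 column + 1 gap.
Offset = 36 + 1·(212 + 6) = 36 + 218 = 254 px.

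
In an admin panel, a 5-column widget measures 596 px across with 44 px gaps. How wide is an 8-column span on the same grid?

980 px

Subtracting 4 gaps of 44 leaves 420 for 5 columns, so c = 84 px.
8-column span = 8·84 + 7·44 = 980 px.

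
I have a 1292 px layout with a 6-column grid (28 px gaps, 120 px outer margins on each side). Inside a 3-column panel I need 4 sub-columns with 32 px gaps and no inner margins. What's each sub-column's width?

104 px

Inside the margins: 1292 − 240 = 1052 px.
1052 − 5·28 = 912; ÷6 gives c = 152 px.
3-column span = 3·152 + 2·28 = 512 px.
4d + 3·32 = 512 → 4d = 416 → d = 104 px.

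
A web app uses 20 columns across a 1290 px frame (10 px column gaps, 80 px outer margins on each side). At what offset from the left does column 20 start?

Take off 160 px of margins, leaving 1130 px.
20 columns + 19 column gaps: 20c + 19·10 = 1130.
20c = 1130 − 190 = 940, so c = 47 px.
Column 20 starts at margin + 19·(column + gutter) = 80 + 19·57 = 1163 px.

1163 px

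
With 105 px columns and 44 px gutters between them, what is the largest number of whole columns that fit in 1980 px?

13 columns: 13·105 + 12·44 = 1893 px ≤ 1980.
14 columns: 2042 px > 1980. So 13.

13 columns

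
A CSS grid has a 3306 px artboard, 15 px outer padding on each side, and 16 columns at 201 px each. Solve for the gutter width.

4 px

Inside the margins: 3306 − 30 = 3276 px.
16·201 + 15g = 3276 → 15g = 60 → g = 4 px.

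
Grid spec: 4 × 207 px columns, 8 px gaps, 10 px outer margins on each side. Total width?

Adding margins, columns and gutters: 20 + 828 + 24 = 872 px.

872 px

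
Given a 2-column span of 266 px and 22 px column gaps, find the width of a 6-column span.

2c + 1·22 = 266 → 2c = 244 → c = 122 px.
6 columns plus 5 column gaps: 732 + 110 = 842 px.

842 px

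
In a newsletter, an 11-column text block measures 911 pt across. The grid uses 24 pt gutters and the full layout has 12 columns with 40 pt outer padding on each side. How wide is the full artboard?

1076 pt

Subtracting 10 gutters of 24 leaves 671 for 11 columns, so c = 61 pt.
Adding margins, columns and gutters: 80 + 732 + 264 = 1076 pt.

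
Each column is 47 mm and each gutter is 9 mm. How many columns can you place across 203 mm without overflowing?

k columns need k·47 + (k−1)·9 = k·56 − 9.
k·56 − 9 ≤ 203 → k ≤ 212 / 56 ≈ 3.79, so k = 3.

3 columns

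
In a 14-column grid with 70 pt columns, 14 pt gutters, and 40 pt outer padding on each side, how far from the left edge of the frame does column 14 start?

1132 pt

Each column+gutter stride is 84 pt; 13 of them past the 40 pt margin is 40 + 1092 = 1132 pt.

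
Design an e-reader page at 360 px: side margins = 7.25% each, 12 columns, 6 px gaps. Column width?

360 × (1 − 2·7.25%) = 360 × 85.5% = 307.8 px for the columns.
12 columns + 11 gaps: 12c + 11·6 = 307.8.
12c = 307.8 − 66 = 241.8, so c = 20.15 px.

20.15 px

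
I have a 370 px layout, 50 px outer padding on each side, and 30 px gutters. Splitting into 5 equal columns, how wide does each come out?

Inside the margins: 370 − 100 = 270 px.
5c + 4·30 = 270 → 5c = 150 → c = 30 px.

30 px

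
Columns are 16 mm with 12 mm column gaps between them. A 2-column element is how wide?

44 mm

Span of 2: 2·16 + 1·12 = 32 + 12 = 44 mm.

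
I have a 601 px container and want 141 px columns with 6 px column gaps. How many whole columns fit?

4 columns: 4·141 + 3·6 = 582 px ≤ 601.
5 columns: 729 px > 601. So 4.

4 columns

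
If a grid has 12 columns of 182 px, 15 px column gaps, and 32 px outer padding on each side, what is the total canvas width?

Canvas = 2·32 + 12·182 + 11·15 = 64 + 2184 + 165 = 2413 px.

2413 px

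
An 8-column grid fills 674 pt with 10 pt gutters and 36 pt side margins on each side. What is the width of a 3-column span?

Take off 72 pt of margins, leaving 602 pt.
8 columns + 7 gutters: 8c + 7·10 = 602.
8c = 602 − 70 = 532, so c = 66.5 pt.
3 columns plus 2 gutters: 199.5 + 20 = 219.5 pt.

219.5 pt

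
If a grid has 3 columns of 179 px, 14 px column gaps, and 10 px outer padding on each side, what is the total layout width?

Layout = 2·10 + 3·179 + 2·14 = 20 + 537 + 28 = 585 px.

585 px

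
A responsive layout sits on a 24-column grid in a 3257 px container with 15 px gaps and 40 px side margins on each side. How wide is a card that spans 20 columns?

Inside the margins: 3257 − 80 = 3177 px.
3177 − 23·15 = 2832; ÷24 gives c = 118 px.
Span of 20: 20·118 + 19·15 = 2360 + 285 = 2645 px.

2645 px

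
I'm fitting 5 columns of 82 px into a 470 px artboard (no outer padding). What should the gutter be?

15 px

5·82 + 4g = 470 → 4g = 60 → g = 15 px.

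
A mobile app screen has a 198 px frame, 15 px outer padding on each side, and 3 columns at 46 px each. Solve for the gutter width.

15 px

Subtract both margins: 198 − 2·15 = 168 px.
3 columns take 3·46 = 138 px; remaining 30 splits into 2 gutters.
g = 30 / 2 = 15 px.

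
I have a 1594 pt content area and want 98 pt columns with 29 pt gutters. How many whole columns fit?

12 columns

12 columns: 12·98 + 11·29 = 1495 pt ≤ 1594.
13 columns: 1622 pt > 1594. So 12.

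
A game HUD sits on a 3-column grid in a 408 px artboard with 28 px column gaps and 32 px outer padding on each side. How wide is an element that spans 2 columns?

220 px

Subtract both margins: 408 − 2·32 = 344 px.
3 columns + 2 column gaps: 3c + 2·28 = 344.
3c = 344 − 56 = 288, so c = 96 px.
2 columns plus 1 column gap: 192 + 28 = 220 px.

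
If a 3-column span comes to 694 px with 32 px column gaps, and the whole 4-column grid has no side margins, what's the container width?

Subtracting 2 column gaps of 32 leaves 630 for 3 columns, so c = 210 px.
Total width: 4·210 + 3·32 = 936 px.

936 px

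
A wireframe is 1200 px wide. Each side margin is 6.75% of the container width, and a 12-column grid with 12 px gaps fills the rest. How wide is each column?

75.5 px

Each margin = 6.75% of 1200 = 81 px; content = 1200 − 2·81 = 1038 px.
12c + 11·12 = 1038 → 12c = 906 → c = 75.5 px.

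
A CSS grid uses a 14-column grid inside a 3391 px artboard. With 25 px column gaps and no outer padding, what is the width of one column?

219 px

14c + 13·25 = 3391 → 14c = 3066 → c = 219 px.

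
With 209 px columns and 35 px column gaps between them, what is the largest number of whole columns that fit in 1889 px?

Each extra column adds 209 + 35 = 244 px.
(1889 + 35) / 244 = 7.89, so 7 columns fit.

7 columns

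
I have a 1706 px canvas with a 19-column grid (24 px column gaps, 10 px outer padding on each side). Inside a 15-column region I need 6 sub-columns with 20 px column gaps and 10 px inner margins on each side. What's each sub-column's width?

201 px

Outer content = 1706 − 2·10 = 1686 px.
Subtracting 18 column gaps of 24 leaves 1254 for 19 columns, so c = 66 px.
15-column span = 15·66 + 14·24 = 1326 px.
Inner content = 1326 − 2·10 = 1306 px.
6 columns + 5 column gaps: 6d + 5·20 = 1306.
6d = 1306 − 100 = 1206, so d = 201 px.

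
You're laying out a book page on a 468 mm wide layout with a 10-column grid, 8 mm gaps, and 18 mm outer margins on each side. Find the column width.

36 mm

Take off 36 mm of margins, leaving 432 mm.
10 columns + 9 gaps: 10c + 9·8 = 432.
10c = 432 − 72 = 360, so c = 36 mm.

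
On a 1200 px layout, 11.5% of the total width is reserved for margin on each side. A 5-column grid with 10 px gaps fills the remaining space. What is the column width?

Each margin = 11.5% of 1200 = 138 px; content = 1200 − 2·138 = 924 px.
Subtracting 4 gaps of 10 leaves 884 for 5 columns, so c = 176.8 px.

176.8 px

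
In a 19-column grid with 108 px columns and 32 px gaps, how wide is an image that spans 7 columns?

Span of 7: 7·108 + 6·32 = 756 + 192 = 948 px.

948 px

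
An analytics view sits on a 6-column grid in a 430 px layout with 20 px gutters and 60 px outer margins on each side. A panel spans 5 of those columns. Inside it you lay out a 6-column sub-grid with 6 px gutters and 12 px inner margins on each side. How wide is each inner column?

33.5 px

Outer content = 430 − 2·60 = 310 px.
6 columns + 5 gutters: 6c + 5·20 = 310.
6c = 310 − 100 = 210, so c = 35 px.
Span of 5: 5·35 + 4·20 = 175 + 80 = 255 px.
Inner content = 255 − 2·12 = 231 px.
Subtracting 5 gutters of 6 leaves 201 for 6 columns, so d = 33.5 px.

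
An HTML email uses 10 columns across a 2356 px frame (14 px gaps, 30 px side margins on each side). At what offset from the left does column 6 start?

1185 px

Content = 2356 − 2·30 = 2296 px.
2296 − 9·14 = 2170; ÷10 gives c = 217 px.
Column 6 starts at margin + 5·(column + gutter) = 30 + 5·231 = 1185 px.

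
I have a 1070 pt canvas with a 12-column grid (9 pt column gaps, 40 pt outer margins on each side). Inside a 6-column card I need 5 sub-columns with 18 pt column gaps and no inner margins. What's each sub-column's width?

Inside the margins: 1070 − 80 = 990 pt.
Subtracting 11 column gaps of 9 leaves 891 for 12 columns, so c = 74.25 pt.
Span of 6: 6·74.25 + 5·9 = 445.5 + 45 = 490.5 pt.
Subtracting 4 column gaps of 18 leaves 418.5 for 5 columns, so d = 83.7 pt.

83.7 pt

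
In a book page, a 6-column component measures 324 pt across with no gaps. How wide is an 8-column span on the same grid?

With no gaps, each column is 324/6 = 54 pt.
With no gaps, 8 columns span 8·54 = 432 pt.

432 pt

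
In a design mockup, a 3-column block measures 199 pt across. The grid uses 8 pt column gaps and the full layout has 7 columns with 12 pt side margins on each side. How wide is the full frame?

3c + 2·8 = 199 → 3c = 183 → c = 61 pt.
Frame = 2·12 + 7·61 + 6·8 = 24 + 427 + 48 = 499 pt.

499 pt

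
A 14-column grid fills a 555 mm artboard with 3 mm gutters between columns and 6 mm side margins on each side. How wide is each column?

Content width = 555 − 2·6 = 543 mm.
Subtracting 13 gutters of 3 leaves 504 for 14 columns, so c = 36 mm.

36 mm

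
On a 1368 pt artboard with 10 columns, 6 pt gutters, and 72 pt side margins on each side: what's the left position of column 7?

810 pt

Content = 1368 − 2·72 = 1224 pt.
1224 − 9·6 = 1170; ÷10 gives c = 117 pt.
Before column 7: the margin + 6 columns + 6 gutters.
Offset = 72 + 6·(117 + 6) = 72 + 738 = 810 pt.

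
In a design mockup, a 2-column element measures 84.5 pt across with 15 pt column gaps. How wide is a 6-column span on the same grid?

283.5 pt

2c + 1·15 = 84.5 → 2c = 69.5 → c = 34.75 pt.
6-column span = 6·34.75 + 5·15 = 283.5 pt.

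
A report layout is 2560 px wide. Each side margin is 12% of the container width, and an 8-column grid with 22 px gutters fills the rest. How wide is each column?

Margins: 12% × 2560 = 307.2 px each, so content = 2560 − 614.4 = 1945.6 px.
8c + 7·22 = 1945.6 → 8c = 1791.6 → c = 223.95 px.

223.95 px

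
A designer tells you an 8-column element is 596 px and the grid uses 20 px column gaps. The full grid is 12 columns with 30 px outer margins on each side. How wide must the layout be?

964 px

596 − 7·20 = 456; ÷8 gives c = 57 px.
Layout = 2·30 + 12·57 + 11·20 = 60 + 684 + 220 = 964 px.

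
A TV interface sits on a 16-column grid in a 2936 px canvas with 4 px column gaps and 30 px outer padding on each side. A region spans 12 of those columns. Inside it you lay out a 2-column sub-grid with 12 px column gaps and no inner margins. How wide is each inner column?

Take off 60 px of margins, leaving 2876 px.
16 columns + 15 column gaps: 16c + 15·4 = 2876.
16c = 2876 − 60 = 2816, so c = 176 px.
Span of 12: 12·176 + 11·4 = 2112 + 44 = 2156 px.
2156 − 1·12 = 2144; ÷2 gives d = 1072 px.

1072 px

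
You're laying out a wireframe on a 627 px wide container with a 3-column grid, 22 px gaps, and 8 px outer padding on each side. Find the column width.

Subtract both margins: 627 − 2·8 = 611 px.
Subtracting 2 gaps of 22 leaves 567 for 3 columns, so c = 189 px.

189 px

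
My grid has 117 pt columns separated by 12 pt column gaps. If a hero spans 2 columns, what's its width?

246 pt

2-column span = 2·117 + 1·12 = 246 pt.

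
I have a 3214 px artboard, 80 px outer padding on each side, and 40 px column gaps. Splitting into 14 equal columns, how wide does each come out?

Subtract both margins: 3214 − 2·80 = 3054 px.
14 columns + 13 column gaps: 14c + 13·40 = 3054.
14c = 3054 − 520 = 2534, so c = 181 px.

181 px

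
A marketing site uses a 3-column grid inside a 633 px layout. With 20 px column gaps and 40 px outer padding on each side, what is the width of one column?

171 px

Take off 80 px of margins, leaving 553 px.
553 − 2·20 = 513; ÷3 gives c = 171 px.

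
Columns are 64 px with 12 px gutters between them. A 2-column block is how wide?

Span of 2: 2·64 + 1·12 = 128 + 12 = 140 px.

140 px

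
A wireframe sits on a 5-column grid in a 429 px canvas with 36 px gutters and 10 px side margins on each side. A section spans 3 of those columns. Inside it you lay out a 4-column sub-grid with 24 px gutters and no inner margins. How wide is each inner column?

39.75 px

Outer content = 429 − 2·10 = 409 px.
5 columns + 4 gutters: 5c + 4·36 = 409.
5c = 409 − 144 = 265, so c = 53 px.
3-column span = 3·53 + 2·36 = 231 px.
4 columns + 3 gutters: 4d + 3·24 = 231.
4d = 231 − 72 = 159, so d = 39.75 px.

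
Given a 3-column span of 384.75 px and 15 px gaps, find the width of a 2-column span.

251.5 px

Subtracting 2 gaps of 15 leaves 354.75 for 3 columns, so c = 118.25 px.
2-column span = 2·118.25 + 1·15 = 251.5 px.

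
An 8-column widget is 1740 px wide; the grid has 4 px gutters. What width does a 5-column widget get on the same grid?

8 columns + 7 gutters: 8c + 7·4 = 1740.
8c = 1740 − 28 = 1712, so c = 214 px.
5 columns plus 4 gutters: 1070 + 16 = 1086 px.

1086 px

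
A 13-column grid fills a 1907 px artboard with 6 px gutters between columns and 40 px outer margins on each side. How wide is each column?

Inside the margins: 1907 − 80 = 1827 px.
Subtracting 12 gutters of 6 leaves 1755 for 13 columns, so c = 135 px.

135 px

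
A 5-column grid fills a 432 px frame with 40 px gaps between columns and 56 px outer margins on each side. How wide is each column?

Subtract both margins: 432 − 2·56 = 320 px.
Subtracting 4 gaps of 40 leaves 160 for 5 columns, so c = 32 px.

32 px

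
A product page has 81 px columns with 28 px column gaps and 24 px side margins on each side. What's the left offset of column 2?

Column 2 starts at margin + 1·(column + gutter) = 24 + 1·109 = 133 px.

133 px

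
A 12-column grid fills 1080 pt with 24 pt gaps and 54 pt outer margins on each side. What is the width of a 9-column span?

Inside the margins: 1080 − 108 = 972 pt.
12c + 11·24 = 972 → 12c = 708 → c = 59 pt.
9 columns plus 8 gaps: 531 + 192 = 723 pt.

723 pt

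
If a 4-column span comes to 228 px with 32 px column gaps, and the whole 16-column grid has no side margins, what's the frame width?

228 − 3·32 = 132; ÷4 gives c = 33 px.
Total width: 16·33 + 15·32 = 1008 px.

1008 px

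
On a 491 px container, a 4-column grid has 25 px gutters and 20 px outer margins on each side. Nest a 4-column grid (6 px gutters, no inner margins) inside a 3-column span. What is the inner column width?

78.5 px

Subtract both margins: 491 − 2·20 = 451 px.
Subtracting 3 gutters of 25 leaves 376 for 4 columns, so c = 94 px.
3 columns plus 2 gutters: 282 + 50 = 332 px.
Subtracting 3 gutters of 6 leaves 314 for 4 columns, so d = 78.5 px.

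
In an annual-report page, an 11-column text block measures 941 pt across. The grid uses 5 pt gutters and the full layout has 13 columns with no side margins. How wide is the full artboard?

Subtracting 10 gutters of 5 leaves 891 for 11 columns, so c = 81 pt.
Summing: 1053 + 60 = 1113 pt.

1113 pt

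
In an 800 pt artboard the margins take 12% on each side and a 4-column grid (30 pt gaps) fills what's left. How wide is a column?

800 × (1 − 2·12%) = 800 × 76% = 608 pt for the columns.
608 − 3·30 = 518; ÷4 gives c = 129.5 pt.

129.5 pt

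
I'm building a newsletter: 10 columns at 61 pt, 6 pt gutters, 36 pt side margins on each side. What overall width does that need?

Artboard = 2·36 + 10·61 + 9·6 = 72 + 610 + 54 = 736 pt.

736 pt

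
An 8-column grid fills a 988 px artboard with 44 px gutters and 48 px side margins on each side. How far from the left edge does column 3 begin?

282 px

Subtract both margins: 988 − 2·48 = 892 px.
Subtracting 7 gutters of 44 leaves 584 for 8 columns, so c = 73 px.
Before column 3: the margin + 2 columns + 2 gutters.
Offset = 48 + 2·(73 + 44) = 48 + 234 = 282 px.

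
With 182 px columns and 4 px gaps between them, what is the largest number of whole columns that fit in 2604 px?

k columns need k·182 + (k−1)·4 = k·186 − 4.
k·186 − 4 ≤ 2604 → k ≤ 2608 / 186 ≈ 14.02, so k = 14.

14 columns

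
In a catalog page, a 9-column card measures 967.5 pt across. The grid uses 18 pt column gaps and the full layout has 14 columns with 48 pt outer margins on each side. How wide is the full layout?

9 columns + 8 column gaps: 9c + 8·18 = 967.5.
9c = 967.5 − 144 = 823.5, so c = 91.5 pt.
Total width: 2·48 + 14·91.5 + 13·18 = 1611 pt.

1611 pt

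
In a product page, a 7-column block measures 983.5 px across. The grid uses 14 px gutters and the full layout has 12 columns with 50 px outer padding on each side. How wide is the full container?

7c + 6·14 = 983.5 → 7c = 899.5 → c = 128.5 px.
Total width: 2·50 + 12·128.5 + 11·14 = 1796 px.

1796 px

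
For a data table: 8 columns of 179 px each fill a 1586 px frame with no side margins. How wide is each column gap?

22 px

8 columns take 8·179 = 1432 px; remaining 154 splits into 7 column gaps.
g = 154 / 7 = 22 px.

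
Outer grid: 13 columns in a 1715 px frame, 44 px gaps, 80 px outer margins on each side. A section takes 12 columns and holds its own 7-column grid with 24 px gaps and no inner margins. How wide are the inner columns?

184 px

Inside the margins: 1715 − 160 = 1555 px.
13 columns + 12 gaps: 13c + 12·44 = 1555.
13c = 1555 − 528 = 1027, so c = 79 px.
12-column span = 12·79 + 11·44 = 1432 px.
1432 − 6·24 = 1288; ÷7 gives d = 184 px.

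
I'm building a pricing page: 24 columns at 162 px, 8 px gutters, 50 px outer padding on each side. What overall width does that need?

Total width: 2·50 + 24·162 + 23·8 = 4172 px.

4172 px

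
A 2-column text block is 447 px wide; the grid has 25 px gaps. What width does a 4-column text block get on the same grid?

Subtracting 1 gap of 25 leaves 422 for 2 columns, so c = 211 px.
4-column span = 4·211 + 3·25 = 919 px.

919 px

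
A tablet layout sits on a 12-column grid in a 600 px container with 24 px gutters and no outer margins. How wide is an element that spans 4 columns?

184 px

600 − 11·24 = 336; ÷12 gives c = 28 px.
4-column span = 4·28 + 3·24 = 184 px.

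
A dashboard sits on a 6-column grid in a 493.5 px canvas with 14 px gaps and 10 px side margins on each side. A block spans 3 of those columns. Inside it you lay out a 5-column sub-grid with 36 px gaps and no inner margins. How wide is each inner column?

17.15 px

Inside the margins: 493.5 − 20 = 473.5 px.
Subtracting 5 gaps of 14 leaves 403.5 for 6 columns, so c = 67.25 px.
3 columns plus 2 gaps: 201.75 + 28 = 229.75 px.
Subtracting 4 gaps of 36 leaves 85.75 for 5 columns, so d = 17.15 px.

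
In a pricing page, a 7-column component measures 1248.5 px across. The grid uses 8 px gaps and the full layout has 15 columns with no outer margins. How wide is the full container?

7 columns + 6 gaps: 7c + 6·8 = 1248.5.
7c = 1248.5 − 48 = 1200.5, so c = 171.5 px.
Total width: 15·171.5 + 14·8 = 2684.5 px.

2684.5 px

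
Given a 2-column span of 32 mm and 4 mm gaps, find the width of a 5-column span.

86 mm

2c + 1·4 = 32 → 2c = 28 → c = 14 mm.
5-column span = 5·14 + 4·4 = 86 mm.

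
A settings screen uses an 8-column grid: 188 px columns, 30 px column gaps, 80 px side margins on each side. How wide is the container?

Adding margins, columns and gutters: 160 + 1504 + 210 = 1874 px.

1874 px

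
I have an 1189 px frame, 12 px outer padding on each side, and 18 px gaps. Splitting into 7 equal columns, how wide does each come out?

151 px

Content width = 1189 − 2·12 = 1165 px.
Subtracting 6 gaps of 18 leaves 1057 for 7 columns, so c = 151 px.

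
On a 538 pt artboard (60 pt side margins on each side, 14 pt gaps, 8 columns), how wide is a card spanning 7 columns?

Subtract both margins: 538 − 2·60 = 418 pt.
418 − 7·14 = 320; ÷8 gives c = 40 pt.
Span of 7: 7·40 + 6·14 = 280 + 84 = 364 pt.

364 pt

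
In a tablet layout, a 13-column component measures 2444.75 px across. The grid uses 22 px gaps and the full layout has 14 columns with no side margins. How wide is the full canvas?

2444.75 − 12·22 = 2180.75; ÷13 gives c = 167.75 px.
Summing: 2348.5 + 286 = 2634.5 px.

2634.5 px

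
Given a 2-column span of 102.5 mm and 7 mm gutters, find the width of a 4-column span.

212 mm

2c + 1·7 = 102.5 → 2c = 95.5 → c = 47.75 mm.
4 columns plus 3 gutters: 191 + 21 = 212 mm.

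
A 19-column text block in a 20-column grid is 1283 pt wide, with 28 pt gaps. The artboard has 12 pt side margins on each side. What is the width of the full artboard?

1376 pt

Subtracting 18 gaps of 28 leaves 779 for 19 columns, so c = 41 pt.
Artboard = 2·12 + 20·41 + 19·28 = 24 + 820 + 532 = 1376 pt.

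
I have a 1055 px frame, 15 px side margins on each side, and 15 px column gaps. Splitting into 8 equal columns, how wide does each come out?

115 px

Content width = 1055 − 2·15 = 1025 px.
8 columns + 7 column gaps: 8c + 7·15 = 1025.
8c = 1025 − 105 = 920, so c = 115 px.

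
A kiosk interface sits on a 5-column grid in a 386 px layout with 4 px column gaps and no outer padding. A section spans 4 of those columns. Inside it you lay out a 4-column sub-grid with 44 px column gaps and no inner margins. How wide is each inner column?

44 px

5c + 4·4 = 386 → 5c = 370 → c = 74 px.
Span of 4: 4·74 + 3·4 = 296 + 12 = 308 px.
308 − 3·44 = 176; ÷4 gives d = 44 px.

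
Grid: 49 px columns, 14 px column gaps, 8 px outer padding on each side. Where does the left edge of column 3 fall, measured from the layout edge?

Column 3 starts at margin + 2·(column + gutter) = 8 + 2·63 = 134 px.

134 px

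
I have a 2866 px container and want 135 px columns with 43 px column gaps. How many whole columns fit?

16 columns

k columns need k·135 + (k−1)·43 = k·178 − 43.
k·178 − 43 ≤ 2866 → k ≤ 2909 / 178 ≈ 16.34, so k = 16.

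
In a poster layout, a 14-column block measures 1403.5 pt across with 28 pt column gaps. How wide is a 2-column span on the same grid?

176.5 pt

Subtracting 13 column gaps of 28 leaves 1039.5 for 14 columns, so c = 74.25 pt.
2 columns plus 1 column gap: 148.5 + 28 = 176.5 pt.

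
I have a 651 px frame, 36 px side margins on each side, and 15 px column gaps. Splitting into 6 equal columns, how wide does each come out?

Take off 72 px of margins, leaving 579 px.
579 − 5·15 = 504; ÷6 gives c = 84 px.

84 px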